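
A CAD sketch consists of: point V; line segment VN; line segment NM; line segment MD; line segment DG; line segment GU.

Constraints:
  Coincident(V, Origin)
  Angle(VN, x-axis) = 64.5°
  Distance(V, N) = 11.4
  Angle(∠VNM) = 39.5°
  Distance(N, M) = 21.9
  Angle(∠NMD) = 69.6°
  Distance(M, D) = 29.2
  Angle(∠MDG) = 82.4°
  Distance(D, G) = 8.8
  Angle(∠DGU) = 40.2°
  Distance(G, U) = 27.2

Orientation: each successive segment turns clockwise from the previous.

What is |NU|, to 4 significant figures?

35.19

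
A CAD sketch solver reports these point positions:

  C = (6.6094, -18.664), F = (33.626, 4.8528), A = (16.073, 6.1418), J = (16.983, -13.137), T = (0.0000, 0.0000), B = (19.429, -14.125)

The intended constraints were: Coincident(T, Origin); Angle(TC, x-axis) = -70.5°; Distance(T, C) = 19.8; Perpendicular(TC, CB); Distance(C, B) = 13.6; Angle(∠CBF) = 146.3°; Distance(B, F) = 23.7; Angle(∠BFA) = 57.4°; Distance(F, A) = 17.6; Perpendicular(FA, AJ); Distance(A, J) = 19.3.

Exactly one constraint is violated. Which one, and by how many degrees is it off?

Perpendicular(FA, AJ) — off by 6.90°.

T = (0.00, 0.00) ✓; TC at -70.50° ✓; |TC| = 19.80 ✓; ∠(TC, CB) = 90.00° ✓; |CB| = 13.60 ✓; ∠CBF = 146.3° ✓; |BF| = 23.70 ✓; ∠BFA = 57.40° ✓; |FA| = 17.60 ✓; ∠(FA, AJ) = 96.90° ✗; |AJ| = 19.30 ✓.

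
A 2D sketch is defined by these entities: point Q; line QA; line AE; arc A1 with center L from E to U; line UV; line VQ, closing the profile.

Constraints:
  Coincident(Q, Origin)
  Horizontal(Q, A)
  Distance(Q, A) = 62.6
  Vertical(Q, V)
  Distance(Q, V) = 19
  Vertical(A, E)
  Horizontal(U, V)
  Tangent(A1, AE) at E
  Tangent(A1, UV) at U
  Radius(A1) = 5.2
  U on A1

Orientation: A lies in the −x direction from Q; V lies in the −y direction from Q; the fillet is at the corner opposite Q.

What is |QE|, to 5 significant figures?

64.103

The virtual corner opposite Q is at (-62.600, -19.000). The tangent condition forces LE to be normal to AE and tangency of A1 to UV means the radius LU is perpendicular to UV, with radius 5.2, so the center L sits 5.2 in from both sides at L = (-57.400, -13.800). That places the tangent points at E = (-62.600, -13.800) on AE and U = (-57.400, -19.000) on UV. Then |QE| = |E − Q| = 64.103.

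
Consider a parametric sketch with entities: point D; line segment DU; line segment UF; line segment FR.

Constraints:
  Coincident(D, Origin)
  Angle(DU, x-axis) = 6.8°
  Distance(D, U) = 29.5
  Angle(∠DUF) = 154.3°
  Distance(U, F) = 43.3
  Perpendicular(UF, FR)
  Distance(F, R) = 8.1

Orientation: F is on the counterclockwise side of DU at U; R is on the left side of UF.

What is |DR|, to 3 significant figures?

70.0

D is at the origin; DU runs at 6.8° with length 29.5, so U = 29.5·(cos 6.8°, sin 6.8°) = (29.3, 3.49). ∠DUF = 154.3°, so UF runs at 6.8° + (180° − 154.3°) = 32.5° from the x-axis; with |UF| = 43.3, F = U + 43.3·(cos 32.5°, sin 32.5°) = (65.8, 26.8). The perpendicularity gives FR at right angles to UF; with |FR| = 8.1 on the left of UF, R = F + 8.1·(-0.537, 0.843) = (61.5, 33.6). Then |DR| = |R − D| = 70.0.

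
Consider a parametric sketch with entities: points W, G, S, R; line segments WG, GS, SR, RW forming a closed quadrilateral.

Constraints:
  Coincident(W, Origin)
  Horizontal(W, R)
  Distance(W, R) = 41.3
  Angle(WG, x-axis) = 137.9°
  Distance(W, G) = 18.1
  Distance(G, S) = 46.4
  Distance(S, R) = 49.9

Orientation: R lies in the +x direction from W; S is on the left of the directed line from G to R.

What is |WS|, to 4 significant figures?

48.90

Checks: |GS| = 46.40 ✓; |SR| = 49.90 ✓.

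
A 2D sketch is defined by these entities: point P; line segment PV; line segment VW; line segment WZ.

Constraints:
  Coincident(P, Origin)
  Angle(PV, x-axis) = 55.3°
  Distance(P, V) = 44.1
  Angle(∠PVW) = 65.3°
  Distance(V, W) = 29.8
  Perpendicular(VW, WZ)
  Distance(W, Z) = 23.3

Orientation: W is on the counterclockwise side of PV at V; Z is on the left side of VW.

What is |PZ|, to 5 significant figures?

20.258

P is at the origin; PV runs at 55.3° with length 44.1, so V = 44.1·(cos 55.3°, sin 55.3°) = (25.105, 36.257). ∠PVW = 65.3°, so VW runs at 55.3° + (180° − 65.3°) = 170.00° from the x-axis; with |VW| = 29.8, W = V + 29.8·(cos 170.00°, sin 170.00°) = (-4.2420, 41.431). The perpendicularity gives WZ at right angles to VW; with |WZ| = 23.3 on the left of VW, Z = W + 23.3·(-0.17365, -0.98481) = (-8.2880, 18.485). Then |PZ| = |Z − P| = 20.258.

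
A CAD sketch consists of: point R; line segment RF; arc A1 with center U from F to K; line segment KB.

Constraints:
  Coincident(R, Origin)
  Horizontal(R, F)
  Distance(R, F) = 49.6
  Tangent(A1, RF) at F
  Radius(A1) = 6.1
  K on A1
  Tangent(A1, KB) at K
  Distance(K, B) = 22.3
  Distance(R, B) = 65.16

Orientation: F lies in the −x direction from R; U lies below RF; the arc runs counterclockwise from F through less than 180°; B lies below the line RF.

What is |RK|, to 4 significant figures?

55.85

R is at the origin; R and F share the same y with |RF| = 49.6 and F on the −x side, so F = (-49.60, 0.000). Tangency of A1 to RF means the radius UF is perpendicular to RF, so U = F + (0, -6.1) = (-49.60, -6.100). Since UK ⟂ KB (tangency), |UB| = √(6.1² + 22.3²) = 23.12 regardless of where K sits on A1. So B lies on both circle(R, 65.16) and circle(U, 23.12); the below-RF intersection is B = (-59.25, -27.11). K is the foot of the tangent from B: K = (-55.62, -5.106).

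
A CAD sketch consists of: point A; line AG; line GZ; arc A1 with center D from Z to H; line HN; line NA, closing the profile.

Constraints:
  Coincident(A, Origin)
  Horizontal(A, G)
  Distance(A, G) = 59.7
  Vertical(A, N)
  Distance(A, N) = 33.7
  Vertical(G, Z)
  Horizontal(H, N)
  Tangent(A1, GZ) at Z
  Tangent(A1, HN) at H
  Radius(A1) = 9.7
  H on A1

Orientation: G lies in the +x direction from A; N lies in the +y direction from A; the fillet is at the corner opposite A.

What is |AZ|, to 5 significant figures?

64.344

The virtual corner opposite A is at (59.700, 33.700). A1 meets GZ tangentially, so DZ is at right angles to GZ and since A1 is tangent to HN there, DH ⟂ HN, with radius 9.7, so the center D sits 9.7 in from both sides at D = (50.000, 24.000). That places the tangent points at Z = (59.700, 24.000) on GZ and H = (50.000, 33.700) on HN. Then |AZ| = |Z − A| = 64.344.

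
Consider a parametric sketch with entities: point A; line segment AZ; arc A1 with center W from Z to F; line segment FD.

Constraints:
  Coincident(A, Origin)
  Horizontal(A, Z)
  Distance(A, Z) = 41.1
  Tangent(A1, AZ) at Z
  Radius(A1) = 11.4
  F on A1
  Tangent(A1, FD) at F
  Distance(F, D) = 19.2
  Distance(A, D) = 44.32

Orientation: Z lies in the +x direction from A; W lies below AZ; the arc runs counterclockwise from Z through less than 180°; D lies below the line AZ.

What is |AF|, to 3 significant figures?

32.2

Checks: |AZ| = 41.10 ✓; |WF| = 11.40 ✓; ∠(WF, FD) = 90.00° ✓; |FD| = 19.20 ✓; |AD| = 44.32 ✓.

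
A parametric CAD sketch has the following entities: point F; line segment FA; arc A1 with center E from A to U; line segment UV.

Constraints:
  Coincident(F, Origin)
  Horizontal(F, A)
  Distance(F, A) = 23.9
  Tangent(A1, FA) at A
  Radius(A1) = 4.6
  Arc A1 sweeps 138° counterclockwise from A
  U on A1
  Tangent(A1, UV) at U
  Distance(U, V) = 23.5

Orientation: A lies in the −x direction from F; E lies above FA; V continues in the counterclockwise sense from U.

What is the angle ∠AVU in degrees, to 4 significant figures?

16.79°

F is at the origin; F and A share the same y with |FA| = 23.9 and A on the −x side, so A = (-23.90, 0.000). The tangent condition forces EA to be normal to FA, so E = A + (0, 4.6) = (-23.90, 4.600). On A1, A sits at bearing -90° from E; a 138° counterclockwise sweep puts U at bearing 48°, so U = E + 4.6·(cos 48°, sin 48°) = (-20.82, 8.018). Since A1 is tangent to UV there, EU ⟂ UV, so UV runs along (−sin 48°, cos 48°); with |UV| = 23.5, V = (-38.29, 23.74). Then cos ∠AVU = VA·VU / (|VA||VU|), giving 16.79°.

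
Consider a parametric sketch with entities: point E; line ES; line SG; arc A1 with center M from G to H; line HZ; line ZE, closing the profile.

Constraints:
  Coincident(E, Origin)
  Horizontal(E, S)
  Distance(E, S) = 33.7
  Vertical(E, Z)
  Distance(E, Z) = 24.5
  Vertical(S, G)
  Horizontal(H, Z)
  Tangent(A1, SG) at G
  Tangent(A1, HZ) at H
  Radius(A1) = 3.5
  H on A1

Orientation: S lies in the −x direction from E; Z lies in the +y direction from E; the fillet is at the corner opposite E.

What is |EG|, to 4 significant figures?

39.71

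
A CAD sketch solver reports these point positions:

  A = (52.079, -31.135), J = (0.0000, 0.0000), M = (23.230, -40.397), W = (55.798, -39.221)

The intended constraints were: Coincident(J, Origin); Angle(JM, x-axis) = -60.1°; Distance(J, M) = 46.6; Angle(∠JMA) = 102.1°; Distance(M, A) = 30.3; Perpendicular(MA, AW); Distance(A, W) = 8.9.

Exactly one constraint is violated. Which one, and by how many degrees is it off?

Perpendicular(MA, AW) — off by 6.90°.

J = (0.00, 0.00) ✓; JM at -60.10° ✓; |JM| = 46.60 ✓; ∠JMA = 102.1° ✓; |MA| = 30.30 ✓; ∠(MA, AW) = 83.10° ✗; |AW| = 8.900 ✓.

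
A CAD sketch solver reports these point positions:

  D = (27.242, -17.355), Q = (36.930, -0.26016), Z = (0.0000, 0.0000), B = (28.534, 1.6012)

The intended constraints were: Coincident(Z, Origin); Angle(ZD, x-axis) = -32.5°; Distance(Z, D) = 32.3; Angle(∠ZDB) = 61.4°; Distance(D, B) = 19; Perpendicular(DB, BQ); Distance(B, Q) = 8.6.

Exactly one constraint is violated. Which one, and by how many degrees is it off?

Perpendicular(DB, BQ) — off by 8.60°.

Z = (0.00, 0.00) ✓; ZD at -32.50° ✓; |ZD| = 32.30 ✓; ∠ZDB = 61.40° ✓; |DB| = 19.00 ✓; ∠(DB, BQ) = 98.60° ✗; |BQ| = 8.600 ✓.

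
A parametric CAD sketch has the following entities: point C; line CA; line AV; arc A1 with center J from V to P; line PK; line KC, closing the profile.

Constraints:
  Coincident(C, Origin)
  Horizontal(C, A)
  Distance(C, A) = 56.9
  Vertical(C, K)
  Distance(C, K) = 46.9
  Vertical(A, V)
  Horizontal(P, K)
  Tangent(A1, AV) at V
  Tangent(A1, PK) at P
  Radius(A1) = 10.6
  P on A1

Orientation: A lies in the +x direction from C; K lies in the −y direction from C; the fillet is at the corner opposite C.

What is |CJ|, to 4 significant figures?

58.83

C is at the origin; C and A share the same y with |CA| = 56.9 and A on the +x side, so A = (56.90, 0.000). CK is vertical with |CK| = 46.9 and K on the −y side, so K = (0.000, -46.90). The virtual corner opposite C is at (56.90, -46.90). A1 meets AV tangentially, so JV is at right angles to AV and tangency of A1 to PK means the radius JP is perpendicular to PK, with radius 10.6, so the center J sits 10.6 in from both sides at J = (46.30, -36.30). Then |CJ| = |J − C| = 58.83.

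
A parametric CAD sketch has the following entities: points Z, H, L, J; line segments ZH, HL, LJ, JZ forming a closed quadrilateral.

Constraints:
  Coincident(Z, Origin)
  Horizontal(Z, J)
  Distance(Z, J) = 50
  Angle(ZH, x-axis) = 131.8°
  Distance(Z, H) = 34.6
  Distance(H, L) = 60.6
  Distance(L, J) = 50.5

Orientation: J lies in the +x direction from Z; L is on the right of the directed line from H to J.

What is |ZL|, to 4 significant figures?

27.68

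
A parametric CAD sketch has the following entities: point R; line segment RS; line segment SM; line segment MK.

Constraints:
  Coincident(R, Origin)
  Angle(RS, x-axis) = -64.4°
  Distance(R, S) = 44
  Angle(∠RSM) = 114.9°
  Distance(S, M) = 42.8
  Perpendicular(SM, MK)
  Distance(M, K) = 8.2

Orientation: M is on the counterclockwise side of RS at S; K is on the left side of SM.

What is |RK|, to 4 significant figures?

69.04

R is at the origin; RS runs at -64.4° with length 44.0, so S = 44.0·(cos -64.4°, sin -64.4°) = (19.01, -39.68). ∠RSM = 114.9°, so SM runs at -64.4° + (180° − 114.9°) = 0.7000° from the x-axis; with |SM| = 42.8, M = S + 42.8·(cos 0.7000°, sin 0.7000°) = (61.81, -39.16). The perpendicularity gives MK at right angles to SM; with |MK| = 8.2 on the left of SM, K = M + 8.2·(-0.01222, 0.9999) = (61.71, -30.96). Then |RK| = |K − R| = 69.04.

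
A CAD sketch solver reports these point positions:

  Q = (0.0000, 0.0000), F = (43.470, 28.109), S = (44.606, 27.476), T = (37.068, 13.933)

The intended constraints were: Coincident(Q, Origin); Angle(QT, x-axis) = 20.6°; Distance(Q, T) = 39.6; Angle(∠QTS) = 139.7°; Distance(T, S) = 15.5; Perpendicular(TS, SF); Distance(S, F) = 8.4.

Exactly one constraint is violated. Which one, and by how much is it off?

Distance(S, F) = 8.4 — off by 7.10.

Q = (0.00, 0.00) ✓; QT at 20.60° ✓; |QT| = 39.60 ✓; ∠QTS = 139.7° ✓; |TS| = 15.50 ✓; ∠(TS, SF) = 89.97° ✓; |SF| = 1.300 ✗.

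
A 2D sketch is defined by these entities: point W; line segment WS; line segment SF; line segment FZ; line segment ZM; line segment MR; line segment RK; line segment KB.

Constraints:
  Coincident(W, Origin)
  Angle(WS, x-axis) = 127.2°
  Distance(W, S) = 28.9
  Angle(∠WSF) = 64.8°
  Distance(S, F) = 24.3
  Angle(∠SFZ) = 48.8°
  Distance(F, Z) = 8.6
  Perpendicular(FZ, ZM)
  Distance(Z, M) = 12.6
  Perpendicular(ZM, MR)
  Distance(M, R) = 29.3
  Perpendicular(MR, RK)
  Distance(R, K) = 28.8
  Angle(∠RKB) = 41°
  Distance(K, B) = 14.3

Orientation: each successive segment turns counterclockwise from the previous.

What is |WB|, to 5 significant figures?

38.995

W is at the origin; WS runs at 127.2° with length 28.9, so S = (-17.473, 23.020). ∠WSF = 64.8° gives SF at -117.60° from the x-axis; with |SF| = 24.3, F = (-28.731, 1.4850). ∠SFZ = 48.8° gives FZ at 13.600° from the x-axis; with |FZ| = 8.6, Z = (-20.372, 3.5072). FZ ⟂ ZM, so ZM runs at 103.60°; with |ZM| = 12.6, M = (-23.335, 15.754). The perpendicularity gives MR at right angles to ZM, so MR runs at -166.40°; with |MR| = 29.3, R = (-51.813, 8.8642). MR is perpendicular to RK, so RK runs at -76.400°; with |RK| = 28.8, K = (-45.041, -19.128). ∠RKB = 41.0° gives KB at 62.600° from the x-axis; with |KB| = 14.3, B = (-38.460, -6.4325). Then |WB| = |B − W| = 38.995.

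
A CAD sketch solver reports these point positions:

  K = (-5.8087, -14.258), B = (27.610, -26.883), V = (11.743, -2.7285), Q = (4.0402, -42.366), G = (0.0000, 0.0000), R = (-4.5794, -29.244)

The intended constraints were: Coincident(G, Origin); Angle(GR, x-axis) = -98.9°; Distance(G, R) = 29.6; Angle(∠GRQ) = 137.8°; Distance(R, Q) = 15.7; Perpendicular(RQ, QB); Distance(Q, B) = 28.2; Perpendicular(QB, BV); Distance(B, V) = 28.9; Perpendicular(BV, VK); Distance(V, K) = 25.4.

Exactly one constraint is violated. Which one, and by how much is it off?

Distance(V, K) = 25.4 — off by 4.40.

G = (0.00, 0.00) ✓; GR at -98.90° ✓; |GR| = 29.60 ✓; ∠GRQ = 137.8° ✓; |RQ| = 15.70 ✓; ∠(RQ, QB) = 90.00° ✓; |QB| = 28.20 ✓; ∠(QB, BV) = 90.00° ✓; |BV| = 28.90 ✓; ∠(BV, VK) = 90.00° ✓; |VK| = 21.00 ✗.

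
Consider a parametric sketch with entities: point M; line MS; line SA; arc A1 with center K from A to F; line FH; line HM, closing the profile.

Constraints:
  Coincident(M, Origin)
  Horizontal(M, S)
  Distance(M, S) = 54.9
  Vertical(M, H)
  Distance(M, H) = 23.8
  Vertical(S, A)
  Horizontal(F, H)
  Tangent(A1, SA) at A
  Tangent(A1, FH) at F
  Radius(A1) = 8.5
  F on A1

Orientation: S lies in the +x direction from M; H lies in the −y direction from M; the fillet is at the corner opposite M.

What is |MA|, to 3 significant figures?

57.0

The virtual corner opposite M is at (54.9, -23.8). Since A1 is tangent to SA there, KA ⟂ SA and the tangent condition forces KF to be normal to FH, with radius 8.5, so the center K sits 8.5 in from both sides at K = (46.4, -15.3). That places the tangent points at A = (54.9, -15.3) on SA and F = (46.4, -23.8) on FH. Then |MA| = |A − M| = 57.0.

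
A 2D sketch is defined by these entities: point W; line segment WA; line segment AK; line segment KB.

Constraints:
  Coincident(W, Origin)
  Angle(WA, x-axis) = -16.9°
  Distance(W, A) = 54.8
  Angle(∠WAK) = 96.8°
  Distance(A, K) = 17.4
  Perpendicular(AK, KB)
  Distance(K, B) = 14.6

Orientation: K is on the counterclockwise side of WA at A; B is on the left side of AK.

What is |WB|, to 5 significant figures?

46.431

W is at the origin; WA runs at -16.9° with length 54.8, so A = 54.8·(cos -16.9°, sin -16.9°) = (52.433, -15.930). ∠WAK = 96.8°, so AK runs at -16.9° + (180° − 96.8°) = 66.300° from the x-axis; with |AK| = 17.4, K = A + 17.4·(cos 66.300°, sin 66.300°) = (59.427, 0.0020489). AK ⟂ KB; with |KB| = 14.6 on the left of AK, B = K + 14.6·(-0.91566, 0.40195) = (46.059, 5.8705). Then |WB| = |B − W| = 46.431.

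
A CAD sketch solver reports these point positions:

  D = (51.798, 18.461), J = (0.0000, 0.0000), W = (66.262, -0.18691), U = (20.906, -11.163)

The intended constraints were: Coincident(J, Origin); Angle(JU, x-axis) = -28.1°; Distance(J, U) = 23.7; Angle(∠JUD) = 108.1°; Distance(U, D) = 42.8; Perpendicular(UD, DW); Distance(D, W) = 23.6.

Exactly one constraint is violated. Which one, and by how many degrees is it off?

Perpendicular(UD, DW) — off by 6.00°.

J = (0.00, 0.00) ✓; JU at -28.10° ✓; |JU| = 23.70 ✓; ∠JUD = 108.1° ✓; |UD| = 42.80 ✓; ∠(UD, DW) = 96.00° ✗; |DW| = 23.60 ✓.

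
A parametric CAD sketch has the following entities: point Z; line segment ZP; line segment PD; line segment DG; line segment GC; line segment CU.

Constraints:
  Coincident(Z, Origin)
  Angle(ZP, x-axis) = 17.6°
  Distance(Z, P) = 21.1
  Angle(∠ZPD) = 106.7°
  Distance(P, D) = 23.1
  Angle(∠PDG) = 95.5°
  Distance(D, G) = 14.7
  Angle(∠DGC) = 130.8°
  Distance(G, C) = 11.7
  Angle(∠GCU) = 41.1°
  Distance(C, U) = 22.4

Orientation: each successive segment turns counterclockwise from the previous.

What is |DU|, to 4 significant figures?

5.703

∠DGC = 130.8° gives GC at -135.4° from the x-axis; with |GC| = 11.7, C = (-3.234, 22.44). ∠GCU = 41.1° gives CU at 3.500° from the x-axis; with |CU| = 22.4, U = (19.12, 23.81). Then |DU| = |U − D| = 5.703.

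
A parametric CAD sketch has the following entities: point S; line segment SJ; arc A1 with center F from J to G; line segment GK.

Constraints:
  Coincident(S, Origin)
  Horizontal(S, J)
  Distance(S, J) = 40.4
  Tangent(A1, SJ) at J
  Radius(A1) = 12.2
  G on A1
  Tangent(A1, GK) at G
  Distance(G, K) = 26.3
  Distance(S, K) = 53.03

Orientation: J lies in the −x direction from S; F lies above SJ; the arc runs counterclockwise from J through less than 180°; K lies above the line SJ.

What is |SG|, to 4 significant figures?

32.13

S is at the origin; SJ is horizontal with |SJ| = 40.4 and J on the −x side, so J = (-40.40, 0.000). A1 meets SJ tangentially, so FJ is at right angles to SJ, so F = J + (0, 12.2) = (-40.40, 12.20). Since FG ⟂ GK (tangency), |FK| = √(12.2² + 26.3²) = 28.99 regardless of where G sits on A1. So K lies on both circle(S, 53.03) and circle(F, 28.99); the above-SJ intersection is K = (-34.21, 40.52). G is the foot of the tangent from K: G = (-28.49, 14.85).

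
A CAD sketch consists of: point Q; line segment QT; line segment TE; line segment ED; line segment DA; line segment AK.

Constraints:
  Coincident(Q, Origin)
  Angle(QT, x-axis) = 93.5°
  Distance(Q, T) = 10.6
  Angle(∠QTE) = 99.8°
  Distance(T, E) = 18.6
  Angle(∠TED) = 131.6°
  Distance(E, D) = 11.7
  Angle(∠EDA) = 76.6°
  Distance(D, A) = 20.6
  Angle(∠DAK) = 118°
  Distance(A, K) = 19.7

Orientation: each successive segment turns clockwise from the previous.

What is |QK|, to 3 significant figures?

6.99

Q is at the origin; QT runs at 93.5° with length 10.6, so T = (-0.647, 10.6). ∠QTE = 99.8° gives TE at 13.3° from the x-axis; with |TE| = 18.6, E = (17.5, 14.9). ∠TED = 131.6° gives ED at -35.1° from the x-axis; with |ED| = 11.7, D = (27.0, 8.13). ∠EDA = 76.6° gives DA at -138° from the x-axis; with |DA| = 20.6, A = (11.6, -5.52). ∠DAK = 118.0° gives AK at 160° from the x-axis; with |AK| = 19.7, K = (-6.85, 1.38). Then |QK| = |K − Q| = 6.99.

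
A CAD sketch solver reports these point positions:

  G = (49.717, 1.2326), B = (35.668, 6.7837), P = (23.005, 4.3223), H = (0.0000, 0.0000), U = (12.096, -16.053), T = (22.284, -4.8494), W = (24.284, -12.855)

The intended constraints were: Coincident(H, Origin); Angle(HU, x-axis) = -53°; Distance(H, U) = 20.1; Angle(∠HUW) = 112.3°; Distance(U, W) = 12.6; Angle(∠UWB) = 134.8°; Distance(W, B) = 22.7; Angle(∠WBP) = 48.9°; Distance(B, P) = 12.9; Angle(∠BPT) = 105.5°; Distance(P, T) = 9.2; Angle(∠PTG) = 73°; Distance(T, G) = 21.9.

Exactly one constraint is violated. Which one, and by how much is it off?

Distance(T, G) = 21.9 — off by 6.20.

H = (0.00, 0.00) ✓; HU at -53.00° ✓; |HU| = 20.10 ✓; ∠HUW = 112.3° ✓; |UW| = 12.60 ✓; ∠UWB = 134.8° ✓; |WB| = 22.70 ✓; ∠WBP = 48.90° ✓; |BP| = 12.90 ✓; ∠BPT = 105.5° ✓; |PT| = 9.200 ✓; ∠PTG = 73.00° ✓; |TG| = 28.10 ✗.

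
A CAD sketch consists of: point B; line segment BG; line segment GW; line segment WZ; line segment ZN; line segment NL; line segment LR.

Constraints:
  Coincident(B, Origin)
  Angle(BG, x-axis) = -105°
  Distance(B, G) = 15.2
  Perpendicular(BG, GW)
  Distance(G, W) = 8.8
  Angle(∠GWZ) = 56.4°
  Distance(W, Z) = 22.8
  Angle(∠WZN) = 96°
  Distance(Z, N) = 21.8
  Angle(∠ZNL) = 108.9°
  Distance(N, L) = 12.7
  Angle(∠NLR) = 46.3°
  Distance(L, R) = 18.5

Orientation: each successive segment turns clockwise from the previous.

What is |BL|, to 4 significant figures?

28.39

B is at the origin; BG runs at -105.0° with length 15.2, so G = (-3.934, -14.68). The perpendicularity gives GW at right angles to BG, so GW runs at 165.0°; with |GW| = 8.8, W = (-12.43, -12.40). ∠GWZ = 56.4° gives WZ at 41.40° from the x-axis; with |WZ| = 22.8, Z = (4.668, 2.673). ∠WZN = 96.0° gives ZN at -42.60° from the x-axis; with |ZN| = 21.8, N = (20.72, -12.08). ∠ZNL = 108.9° gives NL at -113.7° from the x-axis; with |NL| = 12.7, L = (15.61, -23.71). Then |BL| = |L − B| = 28.39.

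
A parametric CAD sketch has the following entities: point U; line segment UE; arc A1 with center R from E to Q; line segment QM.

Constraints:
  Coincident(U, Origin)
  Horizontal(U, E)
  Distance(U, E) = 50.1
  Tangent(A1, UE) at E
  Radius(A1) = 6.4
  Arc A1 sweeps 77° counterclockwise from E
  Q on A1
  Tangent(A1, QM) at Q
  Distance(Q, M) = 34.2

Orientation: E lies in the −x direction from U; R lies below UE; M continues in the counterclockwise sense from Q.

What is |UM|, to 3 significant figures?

74.6

On A1, E sits at bearing 90° from R; a 77° counterclockwise sweep puts Q at bearing 167°, so Q = R + 6.4·(cos 167°, sin 167°) = (-56.3, -4.96). Tangency of A1 to QM means the radius RQ is perpendicular to QM, so QM runs along (−sin 167°, cos 167°); with |QM| = 34.2, M = (-64.0, -38.3). Then |UM| = |M − U| = 74.6.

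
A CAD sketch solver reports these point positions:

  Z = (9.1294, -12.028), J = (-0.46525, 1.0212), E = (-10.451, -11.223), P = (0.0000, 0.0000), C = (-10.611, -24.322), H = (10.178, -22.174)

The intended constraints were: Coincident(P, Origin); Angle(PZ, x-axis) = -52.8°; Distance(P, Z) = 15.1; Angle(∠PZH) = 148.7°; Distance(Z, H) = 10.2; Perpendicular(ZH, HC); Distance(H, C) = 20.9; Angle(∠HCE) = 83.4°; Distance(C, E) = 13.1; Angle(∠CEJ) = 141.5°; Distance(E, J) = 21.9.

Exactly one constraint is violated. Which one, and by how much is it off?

Distance(E, J) = 21.9 — off by 6.10.

P = (0.00, 0.00) ✓; PZ at -52.80° ✓; |PZ| = 15.10 ✓; ∠PZH = 148.7° ✓; |ZH| = 10.20 ✓; ∠(ZH, HC) = 90.00° ✓; |HC| = 20.90 ✓; ∠HCE = 83.40° ✓; |CE| = 13.10 ✓; ∠CEJ = 141.5° ✓; |EJ| = 15.80 ✗.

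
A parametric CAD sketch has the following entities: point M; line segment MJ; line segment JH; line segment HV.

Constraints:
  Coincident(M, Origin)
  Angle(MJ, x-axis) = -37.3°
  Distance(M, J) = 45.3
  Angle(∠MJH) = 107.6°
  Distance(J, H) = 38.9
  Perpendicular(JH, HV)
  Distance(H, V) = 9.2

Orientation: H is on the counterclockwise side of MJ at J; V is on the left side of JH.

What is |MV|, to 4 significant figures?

62.62

M is at the origin; MJ runs at -37.3° with length 45.3, so J = 45.3·(cos -37.3°, sin -37.3°) = (36.03, -27.45). ∠MJH = 107.6°, so JH runs at -37.3° + (180° − 107.6°) = 35.10° from the x-axis; with |JH| = 38.9, H = J + 38.9·(cos 35.10°, sin 35.10°) = (67.86, -5.084). JH is perpendicular to HV; with |HV| = 9.2 on the left of JH, V = H + 9.2·(-0.5750, 0.8181) = (62.57, 2.443). Then |MV| = |V − M| = 62.62.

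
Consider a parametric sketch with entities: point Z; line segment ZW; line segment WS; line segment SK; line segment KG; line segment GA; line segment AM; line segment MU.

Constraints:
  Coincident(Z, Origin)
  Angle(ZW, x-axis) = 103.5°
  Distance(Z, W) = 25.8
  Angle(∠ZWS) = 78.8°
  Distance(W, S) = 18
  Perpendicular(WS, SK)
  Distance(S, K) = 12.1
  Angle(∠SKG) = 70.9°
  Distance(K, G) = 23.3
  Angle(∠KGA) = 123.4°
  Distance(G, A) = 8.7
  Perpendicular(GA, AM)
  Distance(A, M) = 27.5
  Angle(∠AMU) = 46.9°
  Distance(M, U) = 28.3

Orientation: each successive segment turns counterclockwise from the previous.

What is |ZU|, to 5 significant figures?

11.405

Z is at the origin; ZW runs at 103.5° with length 25.8, so W = (-6.0229, 25.087). ∠ZWS = 78.8° gives WS at -155.30° from the x-axis; with |WS| = 18.0, S = (-22.376, 17.566). The perpendicularity gives SK at right angles to WS, so SK runs at -65.300°; with |SK| = 12.1, K = (-17.320, 6.5726). ∠SKG = 70.9° gives KG at 43.800° from the x-axis; with |KG| = 23.3, G = (-0.50283, 22.700). ∠KGA = 123.4° gives GA at 100.40° from the x-axis; with |GA| = 8.7, A = (-2.0733, 31.257). The perpendicularity gives AM at right angles to GA, so AM runs at -169.60°; with |AM| = 27.5, M = (-29.122, 26.292). ∠AMU = 46.9° gives MU at -36.500° from the x-axis; with |MU| = 28.3, U = (-6.3724, 9.4588). Then |ZU| = |U − Z| = 11.405.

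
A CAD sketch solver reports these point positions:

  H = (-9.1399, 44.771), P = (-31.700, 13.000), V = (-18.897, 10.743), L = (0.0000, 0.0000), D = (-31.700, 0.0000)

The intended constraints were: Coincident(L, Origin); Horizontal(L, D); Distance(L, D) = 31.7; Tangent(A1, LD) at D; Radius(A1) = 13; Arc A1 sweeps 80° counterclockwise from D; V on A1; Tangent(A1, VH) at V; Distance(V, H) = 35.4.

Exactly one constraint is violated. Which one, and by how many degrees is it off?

Tangent(A1, VH) at V — off by 6.00°.

L = (0.00, 0.00) ✓; L.y = 0.00, D.y = 0.00 ✓; |LD| = 31.70 ✓; ∠(PD, DL) = 90.00° ✓; |PD| = 13.00 ✓; bearing(P→V) − bearing(P→D) = 80.00° ✓; |PV| = 13.00 ✓; ∠(PV, VH) = 96.00° ✗; |VH| = 35.40 ✓.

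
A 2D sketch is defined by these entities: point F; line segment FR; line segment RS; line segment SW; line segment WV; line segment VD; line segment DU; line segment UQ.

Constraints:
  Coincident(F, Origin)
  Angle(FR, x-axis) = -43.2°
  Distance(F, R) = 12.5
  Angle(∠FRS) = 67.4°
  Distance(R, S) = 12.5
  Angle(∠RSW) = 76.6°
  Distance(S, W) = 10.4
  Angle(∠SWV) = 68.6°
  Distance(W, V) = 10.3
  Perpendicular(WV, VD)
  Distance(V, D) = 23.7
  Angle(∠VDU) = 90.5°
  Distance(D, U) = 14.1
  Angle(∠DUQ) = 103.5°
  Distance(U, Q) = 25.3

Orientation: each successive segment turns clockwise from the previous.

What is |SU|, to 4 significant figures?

16.05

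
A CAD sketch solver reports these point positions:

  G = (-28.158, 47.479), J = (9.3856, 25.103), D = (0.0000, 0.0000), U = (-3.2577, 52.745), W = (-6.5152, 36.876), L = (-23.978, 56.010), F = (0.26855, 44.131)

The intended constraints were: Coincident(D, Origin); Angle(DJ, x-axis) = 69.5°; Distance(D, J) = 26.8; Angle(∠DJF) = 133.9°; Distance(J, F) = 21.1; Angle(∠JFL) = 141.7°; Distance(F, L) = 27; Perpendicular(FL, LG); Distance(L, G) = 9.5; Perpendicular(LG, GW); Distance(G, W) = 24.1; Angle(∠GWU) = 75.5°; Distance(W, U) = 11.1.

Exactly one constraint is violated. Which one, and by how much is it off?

Distance(W, U) = 11.1 — off by 5.10.

D = (0.00, 0.00) ✓; DJ at 69.50° ✓; |DJ| = 26.80 ✓; ∠DJF = 133.9° ✓; |JF| = 21.10 ✓; ∠JFL = 141.7° ✓; |FL| = 27.00 ✓; ∠(FL, LG) = 90.00° ✓; |LG| = 9.500 ✓; ∠(LG, GW) = 90.00° ✓; |GW| = 24.10 ✓; ∠GWU = 75.50° ✓; |WU| = 16.20 ✗.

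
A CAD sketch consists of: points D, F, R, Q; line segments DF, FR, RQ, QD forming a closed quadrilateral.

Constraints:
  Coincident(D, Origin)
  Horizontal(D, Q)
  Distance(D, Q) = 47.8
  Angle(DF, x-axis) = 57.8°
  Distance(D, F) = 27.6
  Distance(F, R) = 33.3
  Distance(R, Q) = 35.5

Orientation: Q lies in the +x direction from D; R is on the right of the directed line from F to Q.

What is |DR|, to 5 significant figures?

16.934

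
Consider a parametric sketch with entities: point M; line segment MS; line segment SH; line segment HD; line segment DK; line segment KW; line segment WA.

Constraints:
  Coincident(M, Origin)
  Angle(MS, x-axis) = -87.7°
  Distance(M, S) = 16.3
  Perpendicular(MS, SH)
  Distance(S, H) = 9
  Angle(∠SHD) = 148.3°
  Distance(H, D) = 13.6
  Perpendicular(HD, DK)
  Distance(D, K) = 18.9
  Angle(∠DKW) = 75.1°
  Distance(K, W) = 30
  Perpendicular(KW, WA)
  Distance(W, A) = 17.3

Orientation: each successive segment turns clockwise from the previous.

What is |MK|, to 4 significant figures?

12.70

M is at the origin; MS runs at -87.7° with length 16.3, so S = (0.6541, -16.29). MS ⟂ SH, so SH runs at -177.7°; with |SH| = 9.0, H = (-8.339, -16.65). ∠SHD = 148.3° gives HD at 150.6° from the x-axis; with |HD| = 13.6, D = (-20.19, -9.972). The perpendicularity gives DK at right angles to HD, so DK runs at 60.60°; with |DK| = 18.9, K = (-10.91, 6.494). Then |MK| = |K − M| = 12.70.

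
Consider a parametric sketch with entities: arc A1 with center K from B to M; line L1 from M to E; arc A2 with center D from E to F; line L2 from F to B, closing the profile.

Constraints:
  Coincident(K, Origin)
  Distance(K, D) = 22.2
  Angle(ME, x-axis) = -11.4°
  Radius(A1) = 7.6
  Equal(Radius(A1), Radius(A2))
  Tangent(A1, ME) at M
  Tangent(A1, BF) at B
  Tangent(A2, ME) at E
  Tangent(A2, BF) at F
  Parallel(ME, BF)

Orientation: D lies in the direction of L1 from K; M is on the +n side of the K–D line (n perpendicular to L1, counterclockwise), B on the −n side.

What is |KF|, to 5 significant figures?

23.465

The slot axis is L1's direction at -11.4°, so u = (cos -11.4°, sin -11.4°) = (0.98027, -0.19766) and n = (−sin -11.4°, cos -11.4°) = (0.19766, 0.98027). K is at the origin and D lies 22.2 along u from K, so D = 22.2·u = (21.762, -4.3880). Tangency of A1 to both parallel lines with radius 7.6 puts M and B at K ± 7.6·n: M = (1.5022, 7.4501), B = (-1.5022, -7.4501). Equal radii place E and F the same way about D: E = D + 7.6·n = (23.264, 3.0621), F = D − 7.6·n = (20.260, -11.838). Then |KF| = |F − K| = 23.465.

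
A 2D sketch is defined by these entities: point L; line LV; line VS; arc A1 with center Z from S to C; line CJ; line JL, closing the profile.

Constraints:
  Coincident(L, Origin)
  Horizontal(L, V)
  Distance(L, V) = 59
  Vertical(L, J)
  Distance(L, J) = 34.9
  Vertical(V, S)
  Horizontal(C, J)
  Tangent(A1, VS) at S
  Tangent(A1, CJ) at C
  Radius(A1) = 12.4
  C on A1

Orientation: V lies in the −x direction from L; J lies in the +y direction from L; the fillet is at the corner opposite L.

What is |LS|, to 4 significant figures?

63.14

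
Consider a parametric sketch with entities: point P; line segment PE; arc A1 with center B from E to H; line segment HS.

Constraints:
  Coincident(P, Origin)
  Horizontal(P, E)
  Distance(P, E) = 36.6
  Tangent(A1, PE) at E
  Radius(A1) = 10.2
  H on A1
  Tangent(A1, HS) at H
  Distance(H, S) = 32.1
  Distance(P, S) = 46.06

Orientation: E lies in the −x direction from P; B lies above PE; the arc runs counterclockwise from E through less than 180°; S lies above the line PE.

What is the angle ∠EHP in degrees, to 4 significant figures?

120.9°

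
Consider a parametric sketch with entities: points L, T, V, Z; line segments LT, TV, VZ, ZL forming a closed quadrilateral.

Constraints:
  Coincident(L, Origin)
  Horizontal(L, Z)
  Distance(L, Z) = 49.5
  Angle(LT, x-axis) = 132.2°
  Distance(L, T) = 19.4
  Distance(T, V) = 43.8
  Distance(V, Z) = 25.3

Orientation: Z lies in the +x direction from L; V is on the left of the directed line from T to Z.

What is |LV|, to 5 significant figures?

35.051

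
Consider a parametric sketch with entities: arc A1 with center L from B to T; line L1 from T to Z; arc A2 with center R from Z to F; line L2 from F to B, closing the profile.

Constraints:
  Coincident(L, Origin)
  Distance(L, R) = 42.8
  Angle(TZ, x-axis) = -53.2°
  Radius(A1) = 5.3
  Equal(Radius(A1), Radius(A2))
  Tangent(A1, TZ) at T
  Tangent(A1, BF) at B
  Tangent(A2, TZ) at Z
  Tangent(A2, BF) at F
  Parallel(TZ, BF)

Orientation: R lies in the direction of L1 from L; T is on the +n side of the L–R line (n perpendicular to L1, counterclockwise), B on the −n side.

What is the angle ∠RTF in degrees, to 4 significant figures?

6.851°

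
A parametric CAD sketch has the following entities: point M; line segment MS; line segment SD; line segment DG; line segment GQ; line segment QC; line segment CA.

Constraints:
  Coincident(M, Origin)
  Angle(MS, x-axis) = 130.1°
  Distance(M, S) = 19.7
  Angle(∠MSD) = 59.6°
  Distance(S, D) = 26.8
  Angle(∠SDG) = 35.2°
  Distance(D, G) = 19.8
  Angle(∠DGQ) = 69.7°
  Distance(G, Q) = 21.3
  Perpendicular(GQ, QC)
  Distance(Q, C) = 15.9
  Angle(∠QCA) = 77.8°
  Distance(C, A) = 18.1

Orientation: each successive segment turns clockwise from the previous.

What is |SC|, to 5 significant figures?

24.422

∠DGQ = 69.7° gives GQ at 114.60° from the x-axis; with |GQ| = 21.3, Q = (-9.1643, 24.975). GQ is perpendicular to QC, so QC runs at 24.600°; with |QC| = 15.9, C = (5.2926, 31.594). Then |SC| = |C − S| = 24.422.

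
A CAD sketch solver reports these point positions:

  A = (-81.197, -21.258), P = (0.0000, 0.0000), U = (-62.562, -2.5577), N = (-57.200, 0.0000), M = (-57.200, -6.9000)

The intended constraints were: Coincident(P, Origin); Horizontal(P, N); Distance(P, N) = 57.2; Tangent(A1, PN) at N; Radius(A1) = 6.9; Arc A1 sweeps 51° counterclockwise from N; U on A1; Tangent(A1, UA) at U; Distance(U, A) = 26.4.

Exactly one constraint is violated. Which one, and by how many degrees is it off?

Tangent(A1, UA) at U — off by 5.90°.

P = (0.00, 0.00) ✓; P.y = 0.00, N.y = 0.00 ✓; |PN| = 57.20 ✓; ∠(MN, NP) = 90.00° ✓; |MN| = 6.900 ✓; bearing(M→U) − bearing(M→N) = 51.00° ✓; |MU| = 6.900 ✓; ∠(MU, UA) = 95.90° ✗; |UA| = 26.40 ✓.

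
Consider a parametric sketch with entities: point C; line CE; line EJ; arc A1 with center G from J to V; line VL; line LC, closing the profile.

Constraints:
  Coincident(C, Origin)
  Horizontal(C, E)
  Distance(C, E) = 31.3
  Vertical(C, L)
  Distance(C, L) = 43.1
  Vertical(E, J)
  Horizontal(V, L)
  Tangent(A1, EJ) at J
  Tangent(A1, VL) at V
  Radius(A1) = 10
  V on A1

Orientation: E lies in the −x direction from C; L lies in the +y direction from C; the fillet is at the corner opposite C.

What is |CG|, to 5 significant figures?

39.361

CL is vertical with |CL| = 43.1 and L on the +y side, so L = (0.0000, 43.100). The virtual corner opposite C is at (-31.300, 43.100). Tangency of A1 to EJ means the radius GJ is perpendicular to EJ and the tangent condition forces GV to be normal to VL, with radius 10.0, so the center G sits 10.0 in from both sides at G = (-21.300, 33.100). Then |CG| = |G − C| = 39.361.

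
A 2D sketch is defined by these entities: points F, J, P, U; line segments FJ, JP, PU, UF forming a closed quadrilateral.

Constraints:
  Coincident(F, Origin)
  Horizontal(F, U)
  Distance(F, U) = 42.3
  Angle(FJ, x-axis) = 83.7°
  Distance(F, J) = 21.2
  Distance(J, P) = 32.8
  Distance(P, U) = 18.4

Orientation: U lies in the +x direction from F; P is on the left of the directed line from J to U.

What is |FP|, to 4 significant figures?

38.70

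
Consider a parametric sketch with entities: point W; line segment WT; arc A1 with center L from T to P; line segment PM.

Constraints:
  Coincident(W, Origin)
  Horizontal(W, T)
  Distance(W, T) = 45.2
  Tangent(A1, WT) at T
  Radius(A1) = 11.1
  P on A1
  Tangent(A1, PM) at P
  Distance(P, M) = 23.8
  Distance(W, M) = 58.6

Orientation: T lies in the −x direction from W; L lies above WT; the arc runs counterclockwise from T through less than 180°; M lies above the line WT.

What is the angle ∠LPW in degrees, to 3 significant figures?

131°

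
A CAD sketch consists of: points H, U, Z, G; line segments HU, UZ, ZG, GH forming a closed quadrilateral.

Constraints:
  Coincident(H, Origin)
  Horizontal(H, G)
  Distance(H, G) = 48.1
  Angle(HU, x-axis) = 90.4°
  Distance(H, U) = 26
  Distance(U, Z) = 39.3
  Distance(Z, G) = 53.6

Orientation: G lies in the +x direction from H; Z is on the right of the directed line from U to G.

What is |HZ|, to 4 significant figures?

13.69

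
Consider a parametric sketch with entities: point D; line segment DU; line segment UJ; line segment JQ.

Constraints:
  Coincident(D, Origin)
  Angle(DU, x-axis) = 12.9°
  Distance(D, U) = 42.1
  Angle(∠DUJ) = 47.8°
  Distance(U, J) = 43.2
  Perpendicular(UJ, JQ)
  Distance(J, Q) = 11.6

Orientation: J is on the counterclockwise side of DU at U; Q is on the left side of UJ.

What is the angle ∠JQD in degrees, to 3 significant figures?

143°

∠DUJ = 47.8°, so UJ runs at 12.9° + (180° − 47.8°) = 145° from the x-axis; with |UJ| = 43.2, J = U + 43.2·(cos 145°, sin 145°) = (5.61, 34.1). UJ ⟂ JQ; with |JQ| = 11.6 on the left of UJ, Q = J + 11.6·(-0.572, -0.820) = (-1.03, 24.6). Then cos ∠JQD = QJ·QD / (|QJ||QD|), giving 143°.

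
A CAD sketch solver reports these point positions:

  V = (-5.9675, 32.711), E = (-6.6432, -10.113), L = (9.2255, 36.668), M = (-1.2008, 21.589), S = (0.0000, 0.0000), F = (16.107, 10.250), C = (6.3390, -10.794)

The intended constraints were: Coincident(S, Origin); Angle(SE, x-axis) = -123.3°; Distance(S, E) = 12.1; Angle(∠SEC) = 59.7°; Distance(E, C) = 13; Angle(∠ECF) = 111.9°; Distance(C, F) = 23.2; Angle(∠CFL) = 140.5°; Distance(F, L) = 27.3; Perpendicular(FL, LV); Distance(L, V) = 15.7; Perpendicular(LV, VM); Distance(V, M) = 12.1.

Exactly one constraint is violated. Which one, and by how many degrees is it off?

Perpendicular(LV, VM) — off by 8.60°.

S = (0.00, 0.00) ✓; SE at -123.3° ✓; |SE| = 12.10 ✓; ∠SEC = 59.70° ✓; |EC| = 13.00 ✓; ∠ECF = 111.9° ✓; |CF| = 23.20 ✓; ∠CFL = 140.5° ✓; |FL| = 27.30 ✓; ∠(FL, LV) = 90.00° ✓; |LV| = 15.70 ✓; ∠(LV, VM) = 98.60° ✗; |VM| = 12.10 ✓.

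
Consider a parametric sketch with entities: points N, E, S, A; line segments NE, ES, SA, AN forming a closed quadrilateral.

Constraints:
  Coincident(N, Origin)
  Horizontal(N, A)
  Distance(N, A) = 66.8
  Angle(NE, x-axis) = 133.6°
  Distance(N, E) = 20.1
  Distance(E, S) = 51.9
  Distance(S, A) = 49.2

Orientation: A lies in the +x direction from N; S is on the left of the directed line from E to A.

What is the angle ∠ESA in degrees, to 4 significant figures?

108.3°

Checks: |ES| = 51.90 ✓; |SA| = 49.20 ✓.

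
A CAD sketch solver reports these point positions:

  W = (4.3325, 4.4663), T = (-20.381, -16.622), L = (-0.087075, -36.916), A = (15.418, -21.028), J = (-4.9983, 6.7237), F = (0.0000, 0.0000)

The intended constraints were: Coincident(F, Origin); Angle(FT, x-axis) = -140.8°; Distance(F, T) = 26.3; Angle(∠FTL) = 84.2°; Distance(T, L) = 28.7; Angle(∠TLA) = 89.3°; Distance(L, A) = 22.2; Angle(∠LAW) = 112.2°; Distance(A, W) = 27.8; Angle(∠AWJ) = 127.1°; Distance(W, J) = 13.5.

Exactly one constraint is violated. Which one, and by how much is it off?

Distance(W, J) = 13.5 — off by 3.90.

F = (0.00, 0.00) ✓; FT at -140.8° ✓; |FT| = 26.30 ✓; ∠FTL = 84.20° ✓; |TL| = 28.70 ✓; ∠TLA = 89.30° ✓; |LA| = 22.20 ✓; ∠LAW = 112.2° ✓; |AW| = 27.80 ✓; ∠AWJ = 127.1° ✓; |WJ| = 9.600 ✗.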